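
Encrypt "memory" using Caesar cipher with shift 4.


Word: "memory"
Shift: 4
Each letter → (letter + shift) mod 26:
  'm' (12) + 4 = 16 → 'q'
  'e' (4) + 4 = 8 → 'i'
  'm' (12) + 4 = 16 → 'q'
  'o' (14) + 4 = 18 → 's'
  'r' (17) + 4 = 21 → 'v'
  'y' (24) + 4 = 2 → 'c'
Result = "qiqsvc"


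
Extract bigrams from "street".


Word: "street" (length 6)
Number of bigrams = 6 - 2 + 1 = 5
  Position 0: "st"
  Position 1: "tr"
  Position 2: "re"
  Position 3: "ee"
  Position 4: "et"
Bigrams = "st", "tr", "re", "ee", "et"


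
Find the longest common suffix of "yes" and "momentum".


Word 1: "yes"
Word 2: "momentum"
Comparing from end:
  Pos -1: 's' != 'm' (stop)
LCS = "" (length 0)


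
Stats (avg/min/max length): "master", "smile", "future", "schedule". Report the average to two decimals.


Lengths: "master"=6, "smile"=5, "future"=6, "schedule"=8
Sum = 25, Count = 4
Average = 25/4 = 6.25
= avg=6.25, min=5, max=8


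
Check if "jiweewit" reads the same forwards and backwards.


Word: "jiweewit"
Reversed: "tiweewij"
Forward == Backward? jiweewit != tiweewij
Palindrome = No


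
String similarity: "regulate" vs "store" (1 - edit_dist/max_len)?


Word 1: "regulate" (length 8)
Word 2: "store" (length 5)
One optimal edit sequence:
  1. delete 'r'  (+1)
  2. delete 'e'  (+1)
  3. delete 'g'  (+1)
  4. substitute 'u' -> 's'  (+1)
  5. substitute 'l' -> 't'  (+1)
  6. substitute 'a' -> 'o'  (+1)
  7. substitute 't' -> 'r'  (+1)
  8. keep 'e'
Edit distance = 7
Max length = max(8, 5) = 8
Similarity = 1 - 7/8
= 0.1250


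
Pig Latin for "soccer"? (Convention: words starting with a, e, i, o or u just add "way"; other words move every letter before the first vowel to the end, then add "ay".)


Word: "soccer"
Starts with consonant(s) → move to end, add 'ay'
Consonant cluster: "s"
Pig Latin = "occersay"


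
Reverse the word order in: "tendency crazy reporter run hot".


Original: "tendency crazy reporter run hot"
Words (1..n): tendency | crazy | reporter | run | hot
Reversed (n..1): hot | run | reporter | crazy | tendency
Result = "hot run reporter crazy tendency"


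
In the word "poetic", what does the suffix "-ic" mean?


Suffix: -ic
Example: poetic (poet + -ic)
Meaning = relating to


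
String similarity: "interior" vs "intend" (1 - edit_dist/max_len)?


Word 1: "interior" (length 8)
Word 2: "intend" (length 6)
One optimal edit sequence:
  1. keep 'i'
  2. keep 'n'
  3. keep 't'
  4. keep 'e'
  5. delete 'r'  (+1)
  6. delete 'i'  (+1)
  7. substitute 'o' -> 'n'  (+1)
  8. substitute 'r' -> 'd'  (+1)
Edit distance = 4
Max length = max(8, 6) = 8
Similarity = 1 - 4/8
= 0.5000


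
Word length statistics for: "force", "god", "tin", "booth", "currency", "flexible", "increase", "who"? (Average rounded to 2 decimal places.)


Lengths: "force"=5, "god"=3, "tin"=3, "booth"=5, "currency"=8, "flexible"=8, "increase"=8, "who"=3
Sum = 43, Count = 8
Average = 43/8 = 5.38
= avg=5.38, min=3, max=8


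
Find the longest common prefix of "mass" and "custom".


Word 1: "mass"
Word 2: "custom"
Comparing from start:
  Pos 0: 'm' != 'c' (stop)
LCP = "" (length 0)


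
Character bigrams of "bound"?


Word: "bound" (length 5)
Number of bigrams = 5 - 2 + 1 = 4
  Position 0: "bo"
  Position 1: "ou"
  Position 2: "un"
  Position 3: "nd"
Bigrams = "bo", "ou", "un", "nd"


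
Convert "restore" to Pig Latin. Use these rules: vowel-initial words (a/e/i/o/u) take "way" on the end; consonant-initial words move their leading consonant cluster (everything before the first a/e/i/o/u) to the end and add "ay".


Word: "restore"
Starts with consonant(s) → move to end, add 'ay'
Consonant cluster: "r"
Pig Latin = "estoreray"


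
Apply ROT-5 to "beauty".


Word: "beauty"
Shift: 5
Each letter → (letter + shift) mod 26:
  'b' (1) + 5 = 6 → 'g'
  'e' (4) + 5 = 9 → 'j'
  'a' (0) + 5 = 5 → 'f'
  'u' (20) + 5 = 25 → 'z'
  't' (19) + 5 = 24 → 'y'
  'y' (24) + 5 = 3 → 'd'
Result = "gjfzyd"


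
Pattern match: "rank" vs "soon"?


Pattern of "rank": [0, 1, 2, 3]
Pattern of "soon": [0, 1, 1, 2]
Patterns do not match
Same pattern = No


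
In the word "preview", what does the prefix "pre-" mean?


Prefix: pre-
Example: preview (pre- + view)
Meaning = before


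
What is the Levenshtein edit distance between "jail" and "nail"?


Word 1: "jail" (length 4)
Word 2: "nail" (length 4)
One optimal edit sequence (insert/delete/substitute each cost 1):
  1. substitute 'j' -> 'n'  (+1)
  2. keep 'a'
  3. keep 'i'
  4. keep 'l'
Total edit operations: 1
Edit distance = 1


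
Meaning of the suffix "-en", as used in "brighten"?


Suffix: -en
As in: brighten -> bright + -en
Meaning = to make / become


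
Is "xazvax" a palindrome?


Word: "xazvax"
Reversed: "xavzax"
Forward == Backward? xazvax != xavzax
Palindrome = No


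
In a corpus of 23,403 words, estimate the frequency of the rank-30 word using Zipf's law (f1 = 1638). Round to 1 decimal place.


Zipf's law: f(r) = f(1) / r
f(1) = 1638
f(30) = 1638 / 30
= 54.6 occurrences


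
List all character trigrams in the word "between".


Word: "between" (length 7)
Number of trigrams = 7 - 3 + 1 = 5
  Position 0: "bet"
  Position 1: "etw"
  Position 2: "twe"
  Position 3: "wee"
  Position 4: "een"
Trigrams = "bet", "etw", "twe", "wee", "een"


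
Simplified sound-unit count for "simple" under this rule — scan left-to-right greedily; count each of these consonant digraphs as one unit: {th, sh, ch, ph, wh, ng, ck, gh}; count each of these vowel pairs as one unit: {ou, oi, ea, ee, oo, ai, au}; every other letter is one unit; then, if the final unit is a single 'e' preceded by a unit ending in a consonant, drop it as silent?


Word: "simple" (6 letters)
Left-to-right scan:
  (1) 's' (letter)
  (2) 'i' (letter)
  (3) 'm' (letter)
  (4) 'p' (letter)
  (5) 'l' (letter)
  (6) 'e' (letter)
Units from scan: 6
Final unit is 'e' after a consonant -> drop as silent (-1)
Sound units = 5 units


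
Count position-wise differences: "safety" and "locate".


Comparing character by character (same length = 6):
  Pos 0: 's' vs 'l' !=
  Pos 1: 'a' vs 'o' !=
  Pos 2: 'f' vs 'c' !=
  Pos 3: 'e' vs 'a' !=
  Pos 4: 't' vs 't' =
  Pos 5: 'y' vs 'e' !=
Hamming distance = 5


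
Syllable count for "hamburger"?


Word: "hamburger"
Syllable breakdown: ham / bur / ger
Counting: 3 parts
= 3 syllables


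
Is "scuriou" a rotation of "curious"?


Word: "curious", Candidate: "scuriou"
Method: check if candidate is substring of word+word
"curiouscurious" contains "scuriou"? Yes
Is rotation = Yes


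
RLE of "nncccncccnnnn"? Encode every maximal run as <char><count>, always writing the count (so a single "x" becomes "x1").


String: "nncccncccnnnn"
Scanning for consecutive runs:
  'n' x 2
  'c' x 3
  'n' x 1
  'c' x 3
  'n' x 4
RLE = "n2c3n1c3n4"


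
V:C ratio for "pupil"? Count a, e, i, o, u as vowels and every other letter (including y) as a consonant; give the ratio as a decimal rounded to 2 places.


Word: "pupil"
Vowels (a,e,i,o,u): 2
Consonants: 3
Ratio = 2/3
= 0.67


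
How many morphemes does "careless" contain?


Word: "careless"
Morphemes: care | -less
Each morpheme carries meaning
= 2 morphemes


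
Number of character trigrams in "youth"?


Word: "youth" (length 5)
Number of 3-grams = length - 3 + 1 = 5 - 3 + 1
= 3


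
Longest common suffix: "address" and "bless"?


Word 1: "address"
Word 2: "bless"
Comparing from end:
  Pos -1: 's' == 's'
  Pos -2: 's' == 's'
  Pos -3: 'e' == 'e'
  Pos -4: 'r' != 'l' (stop)
LCS = "ess" (length 3)


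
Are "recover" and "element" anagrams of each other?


Word 1: "recover" → sorted: ceeorrv
Word 2: "element" → sorted: eeelmnt
Same letters? ceeorrv != eeelmnt
Anagram = No


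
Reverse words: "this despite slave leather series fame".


Original: "this despite slave leather series fame"
Words (1..n): this | despite | slave | leather | series | fame
Reversed (n..1): fame | series | leather | slave | despite | this
Result = "fame series leather slave despite this"


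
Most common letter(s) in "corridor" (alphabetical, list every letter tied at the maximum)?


Word: "corridor"
Letter counts:
  'c': 1
  'd': 1
  'i': 1
  'o': 2
  'r': 3
Maximum count = 3
Most frequent = 'r' (3 times each)


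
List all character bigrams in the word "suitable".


Word: "suitable" (length 8)
Number of bigrams = 8 - 2 + 1 = 7
  Position 0: "su"
  Position 1: "ui"
  Position 2: "it"
  Position 3: "ta"
  Position 4: "ab"
  Position 5: "bl"
  Position 6: "le"
Bigrams = "su", "ui", "it", "ta", "ab", "bl", "le"


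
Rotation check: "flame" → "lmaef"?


Word: "flame", Candidate: "lmaef"
Method: check if candidate is substring of word+word
"flameflame" contains "lmaef"? No
Is rotation = No


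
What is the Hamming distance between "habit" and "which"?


Comparing character by character (same length = 5):
  Pos 0: 'h' vs 'w' !=
  Pos 1: 'a' vs 'h' !=
  Pos 2: 'b' vs 'i' !=
  Pos 3: 'i' vs 'c' !=
  Pos 4: 't' vs 'h' !=
Hamming distance = 5


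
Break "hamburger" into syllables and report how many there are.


Word: "hamburger"
Syllable breakdown: ham-bur-ger
Counting: 3 parts
= 3 syllables


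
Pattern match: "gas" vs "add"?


Pattern of "gas": [0, 1, 2]
Pattern of "add": [0, 1, 1]
Patterns do not match
Same pattern = No


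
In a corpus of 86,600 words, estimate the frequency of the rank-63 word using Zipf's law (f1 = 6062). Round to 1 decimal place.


Zipf's law: f(r) = f(1) / r
f(1) = 6062
f(63) = 6062 / 63
= 96.2 occurrences


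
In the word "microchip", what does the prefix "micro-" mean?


Prefix: micro-
As in: microchip -> micro- + chip
Meaning = small


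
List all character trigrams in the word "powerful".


Word: "powerful" (length 8)
Number of trigrams = 8 - 3 + 1 = 6
  Position 0: "pow"
  Position 1: "owe"
  Position 2: "wer"
  Position 3: "erf"
  Position 4: "rfu"
  Position 5: "ful"
Trigrams = "pow", "owe", "wer", "erf", "rfu", "ful"


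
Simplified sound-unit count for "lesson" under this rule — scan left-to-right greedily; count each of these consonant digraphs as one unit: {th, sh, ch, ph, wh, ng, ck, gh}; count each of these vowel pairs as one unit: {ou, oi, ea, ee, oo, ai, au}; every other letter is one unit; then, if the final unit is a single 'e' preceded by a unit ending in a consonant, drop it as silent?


Word: "lesson" (6 letters)
Left-to-right scan:
  [1] 'l' (letter)
  [2] 'e' (letter)
  [3] 's' (letter)
  [4] 's' (letter)
  [5] 'o' (letter)
  [6] 'n' (letter)
Units from scan: 6
Sound units = 6 units


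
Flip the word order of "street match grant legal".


Original: "street match grant legal"
Words (1..n): street | match | grant | legal
Reversed (n..1): legal | grant | match | street
Result = "legal grant match street"


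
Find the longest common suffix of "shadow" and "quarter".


Word 1: "shadow"
Word 2: "quarter"
Comparing from end:
  Pos -1: 'w' != 'r' (stop)
LCS = "" (length 0)


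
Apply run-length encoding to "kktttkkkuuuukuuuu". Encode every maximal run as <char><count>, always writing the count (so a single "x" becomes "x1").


String: "kktttkkkuuuukuuuu"
Scanning for consecutive runs:
  'k' x 2
  't' x 3
  'k' x 3
  'u' x 4
  'k' x 1
  'u' x 4
RLE = "k2t3k3u4k1u4"


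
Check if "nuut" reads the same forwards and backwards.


Word: "nuut"
Reversed: "tuun"
Forward == Backward? nuut != tuun
Palindrome = No


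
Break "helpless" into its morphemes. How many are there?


Word: "helpless"
Morphemes: help + -less
Each morpheme carries meaning
= 2 morphemes


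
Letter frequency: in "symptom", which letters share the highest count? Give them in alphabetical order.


Word: "symptom"
Letter counts:
  'm': 2
  'o': 1
  'p': 1
  's': 1
  't': 1
  'y': 1
Maximum count = 2
Most frequent = 'm' (2 times each)


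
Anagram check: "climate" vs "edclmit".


Word 1: "climate" → sorted: aceilmt
Word 2: "edclmit" → sorted: cdeilmt
Same letters? aceilmt != cdeilmt
Anagram = No


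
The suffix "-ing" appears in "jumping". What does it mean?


Suffix: -ing
As in: jumping -> jump + -ing
Meaning = present participle


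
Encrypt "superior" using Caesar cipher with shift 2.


Word: "superior"
Shift: 2
Each letter → (letter + shift) mod 26:
  's' (18) + 2 = 20 → 'u'
  'u' (20) + 2 = 22 → 'w'
  'p' (15) + 2 = 17 → 'r'
  'e' (4) + 2 = 6 → 'g'
  'r' (17) + 2 = 19 → 't'
  'i' (8) + 2 = 10 → 'k'
  'o' (14) + 2 = 16 → 'q'
  'r' (17) + 2 = 19 → 't'
Result = "uwrgtkqt"


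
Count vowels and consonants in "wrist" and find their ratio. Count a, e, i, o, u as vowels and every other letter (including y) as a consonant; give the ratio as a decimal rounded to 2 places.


Word: "wrist"
Vowels (a,e,i,o,u): 1
Consonants: 4
Ratio = 1/4
= 0.25


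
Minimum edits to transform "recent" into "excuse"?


Word 1: "recent" (length 6)
Word 2: "excuse" (length 6)
One optimal edit sequence (insert/delete/substitute each cost 1):
  1. substitute 'r' -> 'e'  (+1)
  2. substitute 'e' -> 'x'  (+1)
  3. keep 'c'
  4. substitute 'e' -> 'u'  (+1)
  5. substitute 'n' -> 's'  (+1)
  6. substitute 't' -> 'e'  (+1)
Total edit operations: 5
Edit distance = 5


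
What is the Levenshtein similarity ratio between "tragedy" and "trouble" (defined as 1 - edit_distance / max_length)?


Word 1: "tragedy" (length 7)
Word 2: "trouble" (length 7)
One optimal edit sequence:
  1. keep 't'
  2. keep 'r'
  3. substitute 'a' -> 'o'  (+1)
  4. substitute 'g' -> 'u'  (+1)
  5. substitute 'e' -> 'b'  (+1)
  6. substitute 'd' -> 'l'  (+1)
  7. substitute 'y' -> 'e'  (+1)
Edit distance = 5
Max length = max(7, 7) = 7
Similarity = 1 - 5/7
= 0.2857


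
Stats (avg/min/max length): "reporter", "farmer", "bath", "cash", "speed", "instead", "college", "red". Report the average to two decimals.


Lengths: "reporter"=8, "farmer"=6, "bath"=4, "cash"=4, "speed"=5, "instead"=7, "college"=7, "red"=3
Sum = 44, Count = 8
Average = 44/8 = 5.50
= avg=5.50, min=3, max=8


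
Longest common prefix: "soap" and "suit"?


Word 1: "soap"
Word 2: "suit"
Comparing from start:
  Pos 0: 's' == 's'
  Pos 1: 'o' != 'u' (stop)
LCP = "s" (length 1)


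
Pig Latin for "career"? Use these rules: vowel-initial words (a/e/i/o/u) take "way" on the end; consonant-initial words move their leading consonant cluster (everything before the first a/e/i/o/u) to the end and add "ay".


Word: "career"
Starts with consonant(s) → move to end, add 'ay'
Consonant cluster: "c"
Pig Latin = "areercay"


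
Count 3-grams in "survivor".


Word: "survivor" (length 8)
Number of 3-grams = length - 3 + 1 = 8 - 3 + 1
= 6


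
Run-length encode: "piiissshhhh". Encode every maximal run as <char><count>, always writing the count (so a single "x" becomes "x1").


String: "piiissshhhh"
Scanning for consecutive runs:
  'p' x 1
  'i' x 3
  's' x 3
  'h' x 4
RLE = "p1i3s3h4"


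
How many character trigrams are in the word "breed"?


Word: "breed" (length 5)
Number of 3-grams = length - 3 + 1 = 5 - 3 + 1
= 3


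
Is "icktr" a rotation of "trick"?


Word: "trick", Candidate: "icktr"
Method: check if candidate is substring of word+word
"tricktrick" contains "icktr"? Yes
Is rotation = Yes


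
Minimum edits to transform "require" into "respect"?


Word 1: "require" (length 7)
Word 2: "respect" (length 7)
One optimal edit sequence (insert/delete/substitute each cost 1):
  1. keep 'r'
  2. keep 'e'
  3. substitute 'q' -> 's'  (+1)
  4. substitute 'u' -> 'p'  (+1)
  5. substitute 'i' -> 'e'  (+1)
  6. substitute 'r' -> 'c'  (+1)
  7. substitute 'e' -> 't'  (+1)
Total edit operations: 5
Edit distance = 5


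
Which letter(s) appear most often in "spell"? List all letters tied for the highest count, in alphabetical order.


Word: "spell"
Letter counts:
  'e': 1
  'l': 2
  'p': 1
  's': 1
Maximum count = 2
Most frequent = 'l' (2 times each)


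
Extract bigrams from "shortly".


Word: "shortly" (length 7)
Number of bigrams = 7 - 2 + 1 = 6
  Position 0: "sh"
  Position 1: "ho"
  Position 2: "or"
  Position 3: "rt"
  Position 4: "tl"
  Position 5: "ly"
Bigrams = "sh", "ho", "or", "rt", "tl", "ly"


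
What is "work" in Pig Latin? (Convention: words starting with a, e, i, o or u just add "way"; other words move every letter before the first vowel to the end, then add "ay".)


Word: "work"
Starts with consonant(s) → move to end, add 'ay'
Consonant cluster: "w"
Pig Latin = "orkway"


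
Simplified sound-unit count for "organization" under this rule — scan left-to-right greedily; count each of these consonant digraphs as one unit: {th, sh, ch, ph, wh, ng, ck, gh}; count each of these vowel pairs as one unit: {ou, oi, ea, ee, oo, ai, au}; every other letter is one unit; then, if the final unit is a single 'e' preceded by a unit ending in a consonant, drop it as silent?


Word: "organization" (12 letters)
Left-to-right scan:
  [1] 'o' (letter)
  [2] 'r' (letter)
  [3] 'g' (letter)
  [4] 'a' (letter)
  [5] 'n' (letter)
  [6] 'i' (letter)
  [7] 'z' (letter)
  [8] 'a' (letter)
  [9] 't' (letter)
  [10] 'i' (letter)
  [11] 'o' (letter)
  [12] 'n' (letter)
Units from scan: 12
Sound units = 12 units


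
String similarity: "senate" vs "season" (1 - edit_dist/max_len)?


Word 1: "senate" (length 6)
Word 2: "season" (length 6)
One optimal edit sequence:
  1. keep 's'
  2. keep 'e'
  3. substitute 'n' -> 'a'  (+1)
  4. substitute 'a' -> 's'  (+1)
  5. substitute 't' -> 'o'  (+1)
  6. substitute 'e' -> 'n'  (+1)
Edit distance = 4
Max length = max(6, 6) = 6
Similarity = 1 - 4/6
= 0.3333


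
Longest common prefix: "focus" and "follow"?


Word 1: "focus"
Word 2: "follow"
Comparing from start:
  Pos 0: 'f' == 'f'
  Pos 1: 'o' == 'o'
  Pos 2: 'c' != 'l' (stop)
LCP = "fo" (length 2)


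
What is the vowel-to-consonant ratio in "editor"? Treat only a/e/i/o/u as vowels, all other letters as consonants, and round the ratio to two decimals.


Word: "editor"
Vowels (a,e,i,o,u): 3
Consonants: 3
Ratio = 3/3
= 1.00


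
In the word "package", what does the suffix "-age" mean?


Suffix: -age
Example: package = pack + -age
Meaning = result / collection


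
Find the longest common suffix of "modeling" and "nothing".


Word 1: "modeling"
Word 2: "nothing"
Comparing from end:
  Pos -1: 'g' == 'g'
  Pos -2: 'n' == 'n'
  Pos -3: 'i' == 'i'
  Pos -4: 'l' != 'h' (stop)
LCS = "ing" (length 3)


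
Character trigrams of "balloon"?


Word: "balloon" (length 7)
Number of trigrams = 7 - 3 + 1 = 5
  Position 0: "bal"
  Position 1: "all"
  Position 2: "llo"
  Position 3: "loo"
  Position 4: "oon"
Trigrams = "bal", "all", "llo", "loo", "oon"


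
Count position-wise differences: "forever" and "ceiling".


Comparing character by character (same length = 7):
  Pos 0: 'f' vs 'c' !=
  Pos 1: 'o' vs 'e' !=
  Pos 2: 'r' vs 'i' !=
  Pos 3: 'e' vs 'l' !=
  Pos 4: 'v' vs 'i' !=
  Pos 5: 'e' vs 'n' !=
  Pos 6: 'r' vs 'g' !=
Hamming distance = 7


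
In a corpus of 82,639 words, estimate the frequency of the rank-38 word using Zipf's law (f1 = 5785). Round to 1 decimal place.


Zipf's law: f(r) = f(1) / r
f(1) = 5785
f(38) = 5785 / 38
= 152.2 occurrences


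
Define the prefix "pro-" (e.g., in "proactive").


Prefix: pro-
Example: proactive (pro- + active)
Meaning = forward / in favor of


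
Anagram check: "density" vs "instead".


Word 1: "density" → sorted: deinsty
Word 2: "instead" → sorted: adeinst
Same letters? deinsty != adeinst
Anagram = No


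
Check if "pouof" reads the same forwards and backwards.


Word: "pouof"
Reversed: "fouop"
Forward == Backward? pouof != fouop
Palindrome = No


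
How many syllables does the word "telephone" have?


Word: "telephone"
Syllable breakdown: tel | e | phone
Counting: 3 parts
= 3 syllables


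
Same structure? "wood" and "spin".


Pattern of "wood": [0, 1, 1, 2]
Pattern of "spin": [0, 1, 2, 3]
Patterns do not match
Same pattern = No


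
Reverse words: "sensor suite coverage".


Original: "sensor suite coverage"
Words (1..n): sensor | suite | coverage
Reversed (n..1): coverage | suite | sensor
Result = "coverage suite sensor"


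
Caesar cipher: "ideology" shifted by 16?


Word: "ideology"
Shift: 16
Each letter → (letter + shift) mod 26:
  'i' (8) + 16 = 24 → 'y'
  'd' (3) + 16 = 19 → 't'
  'e' (4) + 16 = 20 → 'u'
  'o' (14) + 16 = 4 → 'e'
  'l' (11) + 16 = 1 → 'b'
  'o' (14) + 16 = 4 → 'e'
  'g' (6) + 16 = 22 → 'w'
  'y' (24) + 16 = 14 → 'o'
Result = "ytuebewo"


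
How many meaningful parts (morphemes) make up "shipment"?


Word: "shipment"
Morphemes: ship / -ment
Each morpheme carries meaning
= 2 morphemes


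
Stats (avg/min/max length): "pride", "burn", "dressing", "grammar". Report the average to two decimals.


Lengths: "pride"=5, "burn"=4, "dressing"=8, "grammar"=7
Sum = 24, Count = 4
Average = 24/4 = 6.00
= avg=6.00, min=4, max=8


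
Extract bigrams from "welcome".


Word: "welcome" (length 7)
Number of bigrams = 7 - 2 + 1 = 6
  Position 0: "we"
  Position 1: "el"
  Position 2: "lc"
  Position 3: "co"
  Position 4: "om"
  Position 5: "me"
Bigrams = "we", "el", "lc", "co", "om", "me"


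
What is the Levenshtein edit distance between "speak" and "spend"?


Word 1: "speak" (length 5)
Word 2: "spend" (length 5)
One optimal edit sequence (insert/delete/substitute each cost 1):
  1. keep 's'
  2. keep 'p'
  3. keep 'e'
  4. substitute 'a' -> 'n'  (+1)
  5. substitute 'k' -> 'd'  (+1)
Total edit operations: 2
Edit distance = 2


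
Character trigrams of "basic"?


Word: "basic" (length 5)
Number of trigrams = 5 - 3 + 1 = 3
  Position 0: "bas"
  Position 1: "asi"
  Position 2: "sic"
Trigrams = "bas", "asi", "sic"


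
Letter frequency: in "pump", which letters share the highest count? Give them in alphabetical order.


Word: "pump"
Letter counts:
  'm': 1
  'p': 2
  'u': 1
Maximum count = 2
Most frequent = 'p' (2 times each)


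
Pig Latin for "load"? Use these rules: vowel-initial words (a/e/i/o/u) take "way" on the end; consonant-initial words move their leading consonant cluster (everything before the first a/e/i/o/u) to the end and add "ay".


Word: "load"
Starts with consonant(s) → move to end, add 'ay'
Consonant cluster: "l"
Pig Latin = "oadlay"


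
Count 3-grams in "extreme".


Word: "extreme" (length 7)
Number of 3-grams = length - 3 + 1 = 7 - 3 + 1
= 5


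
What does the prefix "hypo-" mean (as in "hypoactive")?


Prefix: hypo-
Example: hypoactive (hypo- + active)
Meaning = under / below normal


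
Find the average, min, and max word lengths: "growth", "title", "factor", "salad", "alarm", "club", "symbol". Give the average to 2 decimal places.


Lengths: "growth"=6, "title"=5, "factor"=6, "salad"=5, "alarm"=5, "club"=4, "symbol"=6
Sum = 37, Count = 7
Average = 37/7 = 5.29
= avg=5.29, min=4, max=6


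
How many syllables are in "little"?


Word: "little"
Syllable breakdown: lit | tle
Counting: 2 parts
= 2 syllables


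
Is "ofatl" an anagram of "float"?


Word 1: "float" → sorted: aflot
Word 2: "ofatl" → sorted: aflot
Same letters? aflot == aflot
Anagram = Yes


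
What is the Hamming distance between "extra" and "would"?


Comparing character by character (same length = 5):
  Pos 0: 'e' vs 'w' !=
  Pos 1: 'x' vs 'o' !=
  Pos 2: 't' vs 'u' !=
  Pos 3: 'r' vs 'l' !=
  Pos 4: 'a' vs 'd' !=
Hamming distance = 5


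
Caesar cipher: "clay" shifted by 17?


Word: "clay"
Shift: 17
Each letter → (letter + shift) mod 26:
  'c' (2) + 17 = 19 → 't'
  'l' (11) + 17 = 2 → 'c'
  'a' (0) + 17 = 17 → 'r'
  'y' (24) + 17 = 15 → 'p'
Result = "tcrp"


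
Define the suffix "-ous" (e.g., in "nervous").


Suffix: -ous
Example: nervous = nerve + -ous, with a spelling change
Meaning = having quality of


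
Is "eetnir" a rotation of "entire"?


Word: "entire", Candidate: "eetnir"
Method: check if candidate is substring of word+word
"entireentire" contains "eetnir"? No
Is rotation = No


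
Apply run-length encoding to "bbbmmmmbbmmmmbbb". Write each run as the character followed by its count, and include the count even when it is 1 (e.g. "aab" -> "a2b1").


String: "bbbmmmmbbmmmmbbb"
Scanning for consecutive runs:
  'b' x 3
  'm' x 4
  'b' x 2
  'm' x 4
  'b' x 3
RLE = "b3m4b2m4b3"


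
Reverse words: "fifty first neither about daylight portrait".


Original: "fifty first neither about daylight portrait"
Words (1..n): fifty | first | neither | about | daylight | portrait
Reversed (n..1): portrait | daylight | about | neither | first | fifty
Result = "portrait daylight about neither first fifty"


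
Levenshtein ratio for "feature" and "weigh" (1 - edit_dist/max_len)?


Word 1: "feature" (length 7)
Word 2: "weigh" (length 5)
One optimal edit sequence:
  1. substitute 'f' -> 'w'  (+1)
  2. keep 'e'
  3. delete 'a'  (+1)
  4. delete 't'  (+1)
  5. substitute 'u' -> 'i'  (+1)
  6. substitute 'r' -> 'g'  (+1)
  7. substitute 'e' -> 'h'  (+1)
Edit distance = 6
Max length = max(7, 5) = 7
Similarity = 1 - 6/7
= 0.1429


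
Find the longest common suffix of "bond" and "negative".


Word 1: "bond"
Word 2: "negative"
Comparing from end:
  Pos -1: 'd' != 'e' (stop)
LCS = "" (length 0)


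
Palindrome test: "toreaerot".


Word: "toreaerot"
Reversed: "toreaerot"
Forward == Backward? toreaerot == toreaerot
Palindrome = Yes


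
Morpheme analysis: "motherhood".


Word: "motherhood"
Morphemes: mother | -hood
Each morpheme carries meaning
= 2 morphemes


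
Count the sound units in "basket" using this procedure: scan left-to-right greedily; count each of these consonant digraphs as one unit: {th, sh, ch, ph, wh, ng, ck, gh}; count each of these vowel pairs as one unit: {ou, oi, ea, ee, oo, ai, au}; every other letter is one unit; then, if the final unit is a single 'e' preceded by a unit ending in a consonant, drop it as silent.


Word: "basket" (6 letters)
Left-to-right scan:
  (1) 'b' (letter)
  (2) 'a' (letter)
  (3) 's' (letter)
  (4) 'k' (letter)
  (5) 'e' (letter)
  (6) 't' (letter)
Units from scan: 6
Sound units = 6 units


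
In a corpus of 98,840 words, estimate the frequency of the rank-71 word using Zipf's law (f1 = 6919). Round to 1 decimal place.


Zipf's law: f(r) = f(1) / r
f(1) = 6919
f(71) = 6919 / 71
= 97.5 occurrences


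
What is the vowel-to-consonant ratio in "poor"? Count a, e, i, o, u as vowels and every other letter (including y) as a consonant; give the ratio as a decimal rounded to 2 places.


Word: "poor"
Vowels (a,e,i,o,u): 2
Consonants: 2
Ratio = 2/2
= 1.00


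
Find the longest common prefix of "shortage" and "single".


Word 1: "shortage"
Word 2: "single"
Comparing from start:
  Pos 0: 's' == 's'
  Pos 1: 'h' != 'i' (stop)
LCP = "s" (length 1)


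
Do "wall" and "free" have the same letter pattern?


Pattern of "wall": [0, 1, 2, 2]
Pattern of "free": [0, 1, 2, 2]
Patterns match
Same pattern = Yes


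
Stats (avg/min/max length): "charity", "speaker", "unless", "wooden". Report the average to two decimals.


Lengths: "charity"=7, "speaker"=7, "unless"=6, "wooden"=6
Sum = 26, Count = 4
Average = 26/4 = 6.50
= avg=6.50, min=6, max=7


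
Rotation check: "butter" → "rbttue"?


Word: "butter", Candidate: "rbttue"
Method: check if candidate is substring of word+word
"butterbutter" contains "rbttue"? No
Is rotation = No


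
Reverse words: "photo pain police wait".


Original: "photo pain police wait"
Words (1..n): photo | pain | police | wait
Reversed (n..1): wait | police | pain | photo
Result = "wait police pain photo"


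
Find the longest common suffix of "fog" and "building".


Word 1: "fog"
Word 2: "building"
Comparing from end:
  Pos -1: 'g' == 'g'
  Pos -2: 'o' != 'n' (stop)
LCS = "g" (length 1)


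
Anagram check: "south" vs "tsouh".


Word 1: "south" → sorted: hostu
Word 2: "tsouh" → sorted: hostu
Same letters? hostu == hostu
Anagram = Yes


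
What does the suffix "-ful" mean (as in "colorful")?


Suffix: -ful
Example: colorful (color + -ful)
Meaning = full of


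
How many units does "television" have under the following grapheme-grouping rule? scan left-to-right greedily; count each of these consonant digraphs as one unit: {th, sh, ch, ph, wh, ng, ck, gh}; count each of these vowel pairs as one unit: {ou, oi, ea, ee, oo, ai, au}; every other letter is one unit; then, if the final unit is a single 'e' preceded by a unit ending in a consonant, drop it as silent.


Word: "television" (10 letters)
Left-to-right scan:
  (1) 't' (letter)
  (2) 'e' (letter)
  (3) 'l' (letter)
  (4) 'e' (letter)
  (5) 'v' (letter)
  (6) 'i' (letter)
  (7) 's' (letter)
  (8) 'i' (letter)
  (9) 'o' (letter)
  (10) 'n' (letter)
Units from scan: 10
Sound units = 10 units


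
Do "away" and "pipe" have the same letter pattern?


Pattern of "away": [0, 1, 0, 2]
Pattern of "pipe": [0, 1, 0, 2]
Patterns match
Same pattern = Yes


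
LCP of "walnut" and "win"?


Word 1: "walnut"
Word 2: "win"
Comparing from start:
  Pos 0: 'w' == 'w'
  Pos 1: 'a' != 'i' (stop)
LCP = "w" (length 1)


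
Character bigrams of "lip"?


Word: "lip" (length 3)
Number of bigrams = 3 - 2 + 1 = 2
  Position 0: "li"
  Position 1: "ip"
Bigrams = "li", "ip"


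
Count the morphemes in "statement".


Word: "statement"
Morphemes: state + -ment
Each morpheme carries meaning
= 2 morphemes


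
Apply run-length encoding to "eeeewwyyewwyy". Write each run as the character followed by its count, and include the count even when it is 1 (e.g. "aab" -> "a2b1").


String: "eeeewwyyewwyy"
Scanning for consecutive runs:
  'e' x 4
  'w' x 2
  'y' x 2
  'e' x 1
  'w' x 2
  'y' x 2
RLE = "e4w2y2e1w2y2"


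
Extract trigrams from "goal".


Word: "goal" (length 4)
Number of trigrams = 4 - 3 + 1 = 2
  Position 0: "goa"
  Position 1: "oal"
Trigrams = "goa", "oal"


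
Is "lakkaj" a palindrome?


Word: "lakkaj"
Reversed: "jakkal"
Forward == Backward? lakkaj != jakkal
Palindrome = No


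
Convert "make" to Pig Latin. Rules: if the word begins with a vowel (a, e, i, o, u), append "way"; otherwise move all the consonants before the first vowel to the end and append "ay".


Word: "make"
Starts with consonant(s) → move to end, add 'ay'
Consonant cluster: "m"
Pig Latin = "akemay"


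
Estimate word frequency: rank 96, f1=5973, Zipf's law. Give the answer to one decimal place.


Zipf's law: f(r) = f(1) / r
f(1) = 5973
f(96) = 5973 / 96
= 62.2 occurrences


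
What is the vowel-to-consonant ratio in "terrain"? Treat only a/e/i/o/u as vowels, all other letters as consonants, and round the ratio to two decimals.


Word: "terrain"
Vowels (a,e,i,o,u): 3
Consonants: 4
Ratio = 3/4
= 0.75


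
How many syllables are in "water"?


Word: "water"
Syllable breakdown: wa / ter
Counting: 2 parts
= 2 syllables


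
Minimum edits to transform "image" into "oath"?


Word 1: "image" (length 5)
Word 2: "oath" (length 4)
One optimal edit sequence (insert/delete/substitute each cost 1):
  1. delete 'i'  (+1)
  2. substitute 'm' -> 'o'  (+1)
  3. keep 'a'
  4. substitute 'g' -> 't'  (+1)
  5. substitute 'e' -> 'h'  (+1)
Total edit operations: 4
Edit distance = 4


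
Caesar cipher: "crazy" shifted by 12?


Word: "crazy"
Shift: 12
Each letter → (letter + shift) mod 26:
  'c' (2) + 12 = 14 → 'o'
  'r' (17) + 12 = 3 → 'd'
  'a' (0) + 12 = 12 → 'm'
  'z' (25) + 12 = 11 → 'l'
  'y' (24) + 12 = 10 → 'k'
Result = "odmlk"


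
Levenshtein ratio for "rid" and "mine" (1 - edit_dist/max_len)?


Word 1: "rid" (length 3)
Word 2: "mine" (length 4)
One optimal edit sequence:
  1. substitute 'r' -> 'm'  (+1)
  2. keep 'i'
  3. insert 'n'  (+1)
  4. substitute 'd' -> 'e'  (+1)
Edit distance = 3
Max length = max(3, 4) = 4
Similarity = 1 - 3/4
= 0.2500


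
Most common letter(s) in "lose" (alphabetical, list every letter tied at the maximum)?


Word: "lose"
Letter counts:
  'e': 1
  'l': 1
  'o': 1
  's': 1
Maximum count = 1
Most frequent = 'e', 'l', 'o', 's' (1 time each)


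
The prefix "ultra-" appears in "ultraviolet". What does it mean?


Prefix: ultra-
Example: ultraviolet (ultra- + violet)
Meaning = beyond


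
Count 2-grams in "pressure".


Word: "pressure" (length 8)
Number of 2-grams = length - 2 + 1 = 8 - 2 + 1
= 7


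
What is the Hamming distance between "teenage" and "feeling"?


Comparing character by character (same length = 7):
  Pos 0: 't' vs 'f' !=
  Pos 1: 'e' vs 'e' =
  Pos 2: 'e' vs 'e' =
  Pos 3: 'n' vs 'l' !=
  Pos 4: 'a' vs 'i' !=
  Pos 5: 'g' vs 'n' !=
  Pos 6: 'e' vs 'g' !=
Hamming distance = 5


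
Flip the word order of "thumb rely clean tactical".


Original: "thumb rely clean tactical"
Words (1..n): thumb | rely | clean | tactical
Reversed (n..1): tactical | clean | rely | thumb
Result = "tactical clean rely thumb"


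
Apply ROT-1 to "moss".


Word: "moss"
Shift: 1
Each letter → (letter + shift) mod 26:
  'm' (12) + 1 = 13 → 'n'
  'o' (14) + 1 = 15 → 'p'
  's' (18) + 1 = 19 → 't'
  's' (18) + 1 = 19 → 't'
Result = "nptt"


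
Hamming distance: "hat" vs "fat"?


Comparing character by character (same length = 3):
  Pos 0: 'h' vs 'f' !=
  Pos 1: 'a' vs 'a' =
  Pos 2: 't' vs 't' =
Hamming distance = 1


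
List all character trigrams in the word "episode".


Word: "episode" (length 7)
Number of trigrams = 7 - 3 + 1 = 5
  Position 0: "epi"
  Position 1: "pis"
  Position 2: "iso"
  Position 3: "sod"
  Position 4: "ode"
Trigrams = "epi", "pis", "iso", "sod", "ode"


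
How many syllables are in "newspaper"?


Word: "newspaper"
Syllable breakdown: news | pa | per
Counting: 3 parts
= 3 syllables


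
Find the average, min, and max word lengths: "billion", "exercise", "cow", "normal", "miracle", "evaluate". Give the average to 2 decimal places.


Lengths: "billion"=7, "exercise"=8, "cow"=3, "normal"=6, "miracle"=7, "evaluate"=8
Sum = 39, Count = 6
Average = 39/6 = 6.50
= avg=6.50, min=3, max=8


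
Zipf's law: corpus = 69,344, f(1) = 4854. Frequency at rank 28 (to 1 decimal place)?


Zipf's law: f(r) = f(1) / r
f(1) = 4854
f(28) = 4854 / 28
= 173.4 occurrences


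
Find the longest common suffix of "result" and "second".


Word 1: "result"
Word 2: "second"
Comparing from end:
  Pos -1: 't' != 'd' (stop)
LCS = "" (length 0)


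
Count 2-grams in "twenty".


Word: "twenty" (length 6)
Number of 2-grams = length - 2 + 1 = 6 - 2 + 1
= 5


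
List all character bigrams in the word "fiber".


Word: "fiber" (length 5)
Number of bigrams = 5 - 2 + 1 = 4
  Position 0: "fi"
  Position 1: "ib"
  Position 2: "be"
  Position 3: "er"
Bigrams = "fi", "ib", "be", "er"


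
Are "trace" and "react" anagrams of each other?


Word 1: "trace" → sorted: acert
Word 2: "react" → sorted: acert
Same letters? acert == acert
Anagram = Yes


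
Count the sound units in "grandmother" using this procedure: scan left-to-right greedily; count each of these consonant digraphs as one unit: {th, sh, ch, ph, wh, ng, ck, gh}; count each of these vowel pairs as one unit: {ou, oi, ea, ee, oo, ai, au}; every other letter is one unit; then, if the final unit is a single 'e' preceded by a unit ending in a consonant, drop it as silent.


Word: "grandmother" (11 letters)
Left-to-right scan:
  [1] 'g' (letter)
  [2] 'r' (letter)
  [3] 'a' (letter)
  [4] 'n' (letter)
  [5] 'd' (letter)
  [6] 'm' (letter)
  [7] 'o' (letter)
  [8] 'th' (digraph)
  [9] 'e' (letter)
  [10] 'r' (letter)
Units from scan: 10
Sound units = 10 units


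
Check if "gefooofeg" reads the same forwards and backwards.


Word: "gefooofeg"
Reversed: "gefooofeg"
Forward == Backward? gefooofeg == gefooofeg
Palindrome = Yes


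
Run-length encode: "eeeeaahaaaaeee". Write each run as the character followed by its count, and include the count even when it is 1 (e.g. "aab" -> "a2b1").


String: "eeeeaahaaaaeee"
Scanning for consecutive runs:
  'e' x 4
  'a' x 2
  'h' x 1
  'a' x 4
  'e' x 3
RLE = "e4a2h1a4e3"


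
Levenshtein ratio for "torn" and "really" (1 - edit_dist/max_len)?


Word 1: "torn" (length 4)
Word 2: "really" (length 6)
One optimal edit sequence:
  1. insert 'r'  (+1)
  2. insert 'e'  (+1)
  3. substitute 't' -> 'a'  (+1)
  4. substitute 'o' -> 'l'  (+1)
  5. substitute 'r' -> 'l'  (+1)
  6. substitute 'n' -> 'y'  (+1)
Edit distance = 6
Max length = max(4, 6) = 6
Similarity = 1 - 6/6
= 0.0000


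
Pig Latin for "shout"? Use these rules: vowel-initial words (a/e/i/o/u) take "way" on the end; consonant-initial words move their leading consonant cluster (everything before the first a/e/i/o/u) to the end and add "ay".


Word: "shout"
Starts with consonant(s) → move to end, add 'ay'
Consonant cluster: "sh"
Pig Latin = "outshay"


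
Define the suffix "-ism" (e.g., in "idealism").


Suffix: -ism
Example: idealism (ideal + -ism)
Meaning = belief / practice


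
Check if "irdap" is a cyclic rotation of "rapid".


Word: "rapid", Candidate: "irdap"
Method: check if candidate is substring of word+word
"rapidrapid" contains "irdap"? No
Is rotation = No


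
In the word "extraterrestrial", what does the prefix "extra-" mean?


Prefix: extra-
Example: extraterrestrial (extra- + terrestrial)
Meaning = beyond


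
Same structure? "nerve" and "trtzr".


Pattern of "nerve": [0, 1, 2, 3, 1]
Pattern of "trtzr": [0, 1, 0, 2, 1]
Patterns do not match
Same pattern = No


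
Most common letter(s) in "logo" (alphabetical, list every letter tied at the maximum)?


Word: "logo"
Letter counts:
  'g': 1
  'l': 1
  'o': 2
Maximum count = 2
Most frequent = 'o' (2 times each)


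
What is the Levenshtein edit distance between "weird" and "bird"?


Word 1: "weird" (length 5)
Word 2: "bird" (length 4)
One optimal edit sequence (insert/delete/substitute each cost 1):
  1. delete 'w'  (+1)
  2. substitute 'e' -> 'b'  (+1)
  3. keep 'i'
  4. keep 'r'
  5. keep 'd'
Total edit operations: 2
Edit distance = 2


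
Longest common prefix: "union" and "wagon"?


Word 1: "union"
Word 2: "wagon"
Comparing from start:
  Pos 0: 'u' != 'w' (stop)
LCP = "" (length 0)


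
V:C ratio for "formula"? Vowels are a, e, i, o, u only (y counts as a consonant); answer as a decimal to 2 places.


Word: "formula"
Vowels (a,e,i,o,u): 3
Consonants: 4
Ratio = 3/4
= 0.75


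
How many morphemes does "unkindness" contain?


Word: "unkindness"
Morphemes: un- / kind / -ness
Each morpheme carries meaning
= 3 morphemes


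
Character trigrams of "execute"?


Word: "execute" (length 7)
Number of trigrams = 7 - 3 + 1 = 5
  Position 0: "exe"
  Position 1: "xec"
  Position 2: "ecu"
  Position 3: "cut"
  Position 4: "ute"
Trigrams = "exe", "xec", "ecu", "cut", "ute"


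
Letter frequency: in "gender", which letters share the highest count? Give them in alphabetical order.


Word: "gender"
Letter counts:
  'd': 1
  'e': 2
  'g': 1
  'n': 1
  'r': 1
Maximum count = 2
Most frequent = 'e' (2 times each)


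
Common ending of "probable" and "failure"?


Word 1: "probable"
Word 2: "failure"
Comparing from end:
  Pos -1: 'e' == 'e'
  Pos -2: 'l' != 'r' (stop)
LCS = "e" (length 1)


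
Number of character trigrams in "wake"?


Word: "wake" (length 4)
Number of 3-grams = length - 3 + 1 = 4 - 3 + 1
= 2


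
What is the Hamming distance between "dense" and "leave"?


Comparing character by character (same length = 5):
  Pos 0: 'd' vs 'l' !=
  Pos 1: 'e' vs 'e' =
  Pos 2: 'n' vs 'a' !=
  Pos 3: 's' vs 'v' !=
  Pos 4: 'e' vs 'e' =
Hamming distance = 3


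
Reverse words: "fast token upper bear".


Original: "fast token upper bear"
Words (1..n): fast | token | upper | bear
Reversed (n..1): bear | upper | token | fast
Result = "bear upper token fast"
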